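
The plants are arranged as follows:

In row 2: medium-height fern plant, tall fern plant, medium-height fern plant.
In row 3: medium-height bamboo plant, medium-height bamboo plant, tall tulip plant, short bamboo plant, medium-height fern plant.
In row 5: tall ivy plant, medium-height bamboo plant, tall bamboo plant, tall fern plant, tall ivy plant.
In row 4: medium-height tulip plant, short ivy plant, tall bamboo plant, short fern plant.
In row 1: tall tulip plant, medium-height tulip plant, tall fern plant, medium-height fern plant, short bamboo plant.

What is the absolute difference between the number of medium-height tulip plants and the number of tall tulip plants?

medium-height tulip plants: 2. tall tulip plants: 2.
|2 − 2| = 2 − 2 = 0.

0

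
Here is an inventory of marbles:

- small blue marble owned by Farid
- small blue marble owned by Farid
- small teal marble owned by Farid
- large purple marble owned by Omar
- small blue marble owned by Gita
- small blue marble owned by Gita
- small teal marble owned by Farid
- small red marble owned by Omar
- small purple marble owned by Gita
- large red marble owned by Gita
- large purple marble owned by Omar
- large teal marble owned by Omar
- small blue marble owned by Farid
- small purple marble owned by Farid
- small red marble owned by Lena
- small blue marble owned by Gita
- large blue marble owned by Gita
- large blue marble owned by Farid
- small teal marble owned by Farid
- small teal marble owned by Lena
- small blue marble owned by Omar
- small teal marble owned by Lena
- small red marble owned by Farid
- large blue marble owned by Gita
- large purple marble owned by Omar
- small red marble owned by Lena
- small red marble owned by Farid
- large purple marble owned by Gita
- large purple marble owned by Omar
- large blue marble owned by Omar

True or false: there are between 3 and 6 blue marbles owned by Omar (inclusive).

False

blue marbles owned by Omar: 2.
The claim requires 3 ≤ 2 ≤ 6, which does not hold.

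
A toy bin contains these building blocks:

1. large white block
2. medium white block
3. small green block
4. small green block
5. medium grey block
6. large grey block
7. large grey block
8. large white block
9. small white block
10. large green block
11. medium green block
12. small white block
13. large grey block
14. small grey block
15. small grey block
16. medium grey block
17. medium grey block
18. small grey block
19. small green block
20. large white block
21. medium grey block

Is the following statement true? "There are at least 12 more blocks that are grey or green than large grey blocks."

True

blocks that are grey or green: 15.
large grey blocks: 3.
The claim requires 15 − 3 = 12 ≥ 12, which holds.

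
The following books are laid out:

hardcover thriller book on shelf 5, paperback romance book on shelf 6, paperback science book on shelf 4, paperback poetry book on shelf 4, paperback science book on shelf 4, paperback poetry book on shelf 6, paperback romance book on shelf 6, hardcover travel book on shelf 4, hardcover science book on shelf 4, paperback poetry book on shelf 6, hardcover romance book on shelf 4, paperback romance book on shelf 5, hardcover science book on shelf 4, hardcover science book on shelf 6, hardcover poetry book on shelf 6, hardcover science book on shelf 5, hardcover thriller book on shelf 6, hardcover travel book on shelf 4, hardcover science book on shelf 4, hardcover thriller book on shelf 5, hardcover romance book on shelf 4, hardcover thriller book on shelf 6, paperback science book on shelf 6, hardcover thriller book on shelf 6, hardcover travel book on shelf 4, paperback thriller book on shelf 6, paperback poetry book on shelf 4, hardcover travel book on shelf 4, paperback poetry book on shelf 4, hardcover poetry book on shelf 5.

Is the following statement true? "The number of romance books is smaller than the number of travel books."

There are 5 romance books.
There are 4 travel books.
The claim requires 5 < 4, which does not hold.

False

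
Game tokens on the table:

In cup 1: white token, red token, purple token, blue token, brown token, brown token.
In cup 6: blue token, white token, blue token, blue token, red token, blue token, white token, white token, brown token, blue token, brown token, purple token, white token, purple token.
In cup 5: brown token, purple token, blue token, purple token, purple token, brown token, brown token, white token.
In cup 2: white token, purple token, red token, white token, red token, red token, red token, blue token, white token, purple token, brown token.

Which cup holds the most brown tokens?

cup 5

Counts by cup (restricted to brown tokens): cup 5→3, cup 6→2, cup 1→2, cup 2→1.
The maximum is 3, held uniquely by cup 5.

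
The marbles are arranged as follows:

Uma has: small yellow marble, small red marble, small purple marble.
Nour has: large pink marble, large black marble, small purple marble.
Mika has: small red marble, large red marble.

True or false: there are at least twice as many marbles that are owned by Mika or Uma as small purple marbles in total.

Count of marbles owned by Mika or Uma: 5.
There are 2 small purple marbles.
The claim requires 5 ≥ 2 × 2 = 4, which holds.

True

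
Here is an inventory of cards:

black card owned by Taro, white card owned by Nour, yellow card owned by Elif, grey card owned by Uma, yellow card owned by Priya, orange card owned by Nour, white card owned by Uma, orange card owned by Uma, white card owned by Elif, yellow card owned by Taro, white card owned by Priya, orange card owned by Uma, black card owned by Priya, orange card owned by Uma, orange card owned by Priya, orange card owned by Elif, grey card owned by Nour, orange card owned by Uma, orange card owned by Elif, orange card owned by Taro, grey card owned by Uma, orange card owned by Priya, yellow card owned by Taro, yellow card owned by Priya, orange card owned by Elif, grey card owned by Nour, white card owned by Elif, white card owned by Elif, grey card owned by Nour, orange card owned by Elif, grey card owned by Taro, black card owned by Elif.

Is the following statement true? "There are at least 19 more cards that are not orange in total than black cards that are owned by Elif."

True

There are 20 cards that are not orange.
Count of black cards owned by Elif: 1.
The claim requires 20 − 1 = 19 ≥ 19, which holds.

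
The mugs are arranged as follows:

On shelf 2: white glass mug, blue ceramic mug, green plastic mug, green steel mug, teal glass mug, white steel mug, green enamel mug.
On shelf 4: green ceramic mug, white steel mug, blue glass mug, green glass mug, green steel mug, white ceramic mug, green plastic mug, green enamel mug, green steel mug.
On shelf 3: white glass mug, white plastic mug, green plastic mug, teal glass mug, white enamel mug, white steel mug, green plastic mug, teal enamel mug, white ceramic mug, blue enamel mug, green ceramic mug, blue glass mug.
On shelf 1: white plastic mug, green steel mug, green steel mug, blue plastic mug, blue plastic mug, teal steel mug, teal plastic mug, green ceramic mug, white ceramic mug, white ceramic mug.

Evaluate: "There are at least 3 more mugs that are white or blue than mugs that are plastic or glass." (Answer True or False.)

mugs that are white or blue: 18.
mugs that are plastic or glass: 16.
The claim requires 18 − 16 = 2 ≥ 3, which does not hold.

False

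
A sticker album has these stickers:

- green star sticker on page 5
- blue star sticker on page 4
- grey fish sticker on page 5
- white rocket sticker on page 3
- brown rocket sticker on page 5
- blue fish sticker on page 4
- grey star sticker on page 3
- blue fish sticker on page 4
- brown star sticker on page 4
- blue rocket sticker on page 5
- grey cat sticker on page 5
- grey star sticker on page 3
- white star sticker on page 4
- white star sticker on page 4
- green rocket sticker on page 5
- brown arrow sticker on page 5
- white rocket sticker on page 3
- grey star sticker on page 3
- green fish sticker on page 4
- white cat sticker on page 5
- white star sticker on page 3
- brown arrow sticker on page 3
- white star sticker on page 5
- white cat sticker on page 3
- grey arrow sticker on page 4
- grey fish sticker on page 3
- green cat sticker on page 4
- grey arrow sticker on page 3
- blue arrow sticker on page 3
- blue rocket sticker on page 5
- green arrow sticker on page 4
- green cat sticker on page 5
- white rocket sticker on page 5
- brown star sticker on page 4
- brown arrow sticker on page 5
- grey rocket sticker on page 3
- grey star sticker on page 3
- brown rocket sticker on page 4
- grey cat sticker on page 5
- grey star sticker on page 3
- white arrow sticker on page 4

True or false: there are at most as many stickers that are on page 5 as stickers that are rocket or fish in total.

True

stickers on page 5: 14.
stickers that are rocket or fish: 14.
The claim requires 14 ≤ 14, which holds.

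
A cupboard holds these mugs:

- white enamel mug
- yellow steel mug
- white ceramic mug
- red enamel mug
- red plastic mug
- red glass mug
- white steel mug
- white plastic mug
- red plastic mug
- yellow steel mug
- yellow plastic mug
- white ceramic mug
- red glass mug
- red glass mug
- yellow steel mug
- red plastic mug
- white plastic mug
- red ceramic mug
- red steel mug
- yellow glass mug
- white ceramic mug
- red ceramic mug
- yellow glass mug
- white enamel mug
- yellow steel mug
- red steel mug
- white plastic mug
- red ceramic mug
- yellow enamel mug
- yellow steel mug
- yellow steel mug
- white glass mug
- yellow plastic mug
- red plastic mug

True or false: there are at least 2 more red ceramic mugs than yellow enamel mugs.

True

There are 3 red ceramic mugs.
There is 1 yellow enamel mug.
The claim requires 3 − 1 = 2 ≥ 2, which holds.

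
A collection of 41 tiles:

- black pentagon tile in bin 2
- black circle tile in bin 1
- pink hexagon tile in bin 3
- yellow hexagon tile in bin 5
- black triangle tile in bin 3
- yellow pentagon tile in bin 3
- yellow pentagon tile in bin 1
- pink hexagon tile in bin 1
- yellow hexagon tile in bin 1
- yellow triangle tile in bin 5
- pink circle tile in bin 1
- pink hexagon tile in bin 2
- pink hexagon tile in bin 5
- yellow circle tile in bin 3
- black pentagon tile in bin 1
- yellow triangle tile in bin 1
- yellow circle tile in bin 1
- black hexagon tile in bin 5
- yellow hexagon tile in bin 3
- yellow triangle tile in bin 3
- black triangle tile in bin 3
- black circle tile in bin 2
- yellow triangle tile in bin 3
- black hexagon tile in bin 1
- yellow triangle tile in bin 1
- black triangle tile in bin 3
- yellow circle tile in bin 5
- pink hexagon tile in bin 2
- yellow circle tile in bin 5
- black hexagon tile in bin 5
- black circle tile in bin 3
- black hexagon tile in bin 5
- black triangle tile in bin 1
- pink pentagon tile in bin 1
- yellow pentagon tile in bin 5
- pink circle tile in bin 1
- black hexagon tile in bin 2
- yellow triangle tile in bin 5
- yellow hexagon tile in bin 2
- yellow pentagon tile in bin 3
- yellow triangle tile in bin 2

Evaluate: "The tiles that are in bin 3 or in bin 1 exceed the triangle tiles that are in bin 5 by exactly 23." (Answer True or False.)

There are 24 tiles in bin 3 or in bin 1.
There are 2 triangle tiles in bin 5.
The claim requires 24 − 2 (= 22) to equal 23, which does not hold.

False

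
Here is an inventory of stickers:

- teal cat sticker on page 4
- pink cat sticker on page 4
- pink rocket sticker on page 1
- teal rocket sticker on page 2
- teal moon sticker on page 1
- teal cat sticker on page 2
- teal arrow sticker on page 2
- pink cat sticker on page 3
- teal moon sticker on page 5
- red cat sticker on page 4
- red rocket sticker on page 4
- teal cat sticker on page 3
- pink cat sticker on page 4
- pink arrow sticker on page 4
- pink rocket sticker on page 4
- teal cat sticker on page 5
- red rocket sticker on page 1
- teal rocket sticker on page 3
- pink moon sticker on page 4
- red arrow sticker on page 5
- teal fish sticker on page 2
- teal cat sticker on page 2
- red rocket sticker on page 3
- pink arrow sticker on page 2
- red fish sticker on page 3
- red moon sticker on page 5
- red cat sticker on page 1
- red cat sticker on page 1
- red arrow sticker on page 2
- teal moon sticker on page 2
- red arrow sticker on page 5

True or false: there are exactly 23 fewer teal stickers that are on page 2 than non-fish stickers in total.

|teal stickers on page 2| = 6.
|non-fish stickers| = 29.
The claim requires 29 − 6 (= 23) to equal 23, which holds.

True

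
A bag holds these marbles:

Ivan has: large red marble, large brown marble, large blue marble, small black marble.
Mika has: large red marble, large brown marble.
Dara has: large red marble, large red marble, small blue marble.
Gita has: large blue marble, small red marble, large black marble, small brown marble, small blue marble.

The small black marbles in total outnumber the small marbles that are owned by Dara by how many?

0

small black marbles: 1.
small marbles owned by Dara: 1.
1 − 1 = 0.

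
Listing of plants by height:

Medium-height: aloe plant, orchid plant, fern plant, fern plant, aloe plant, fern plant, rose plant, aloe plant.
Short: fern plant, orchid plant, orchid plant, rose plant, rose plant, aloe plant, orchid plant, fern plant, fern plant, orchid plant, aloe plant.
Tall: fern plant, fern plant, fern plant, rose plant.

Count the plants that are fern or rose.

fern: 9; rose: 4; together 9 + 4 = 13.

13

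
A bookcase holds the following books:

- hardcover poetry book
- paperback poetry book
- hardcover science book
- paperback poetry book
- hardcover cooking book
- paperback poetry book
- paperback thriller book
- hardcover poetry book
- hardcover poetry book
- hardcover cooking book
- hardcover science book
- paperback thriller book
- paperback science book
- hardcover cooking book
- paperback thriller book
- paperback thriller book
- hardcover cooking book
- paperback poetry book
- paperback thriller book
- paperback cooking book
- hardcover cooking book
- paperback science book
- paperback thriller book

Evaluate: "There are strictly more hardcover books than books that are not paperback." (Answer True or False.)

There are 10 hardcover books.
There are 10 books that are not paperback.
The claim requires 10 > 10, which does not hold.

False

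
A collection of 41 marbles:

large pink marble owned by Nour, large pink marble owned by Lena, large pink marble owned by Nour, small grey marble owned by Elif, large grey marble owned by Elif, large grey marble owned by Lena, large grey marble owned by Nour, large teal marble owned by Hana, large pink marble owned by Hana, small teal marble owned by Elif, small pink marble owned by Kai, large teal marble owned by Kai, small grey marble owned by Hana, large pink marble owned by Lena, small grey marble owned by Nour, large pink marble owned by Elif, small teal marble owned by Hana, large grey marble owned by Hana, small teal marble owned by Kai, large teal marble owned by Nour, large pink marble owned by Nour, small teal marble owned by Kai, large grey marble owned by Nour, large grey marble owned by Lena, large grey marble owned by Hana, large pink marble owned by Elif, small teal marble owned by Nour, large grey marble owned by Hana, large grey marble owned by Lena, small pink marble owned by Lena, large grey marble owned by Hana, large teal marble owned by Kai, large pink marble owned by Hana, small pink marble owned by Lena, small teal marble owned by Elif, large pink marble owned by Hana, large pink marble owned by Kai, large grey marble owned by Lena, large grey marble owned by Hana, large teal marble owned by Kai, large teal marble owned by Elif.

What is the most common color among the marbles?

Counts by color: grey 15, pink 14, teal 12.
The maximum is 15, held uniquely by grey.

grey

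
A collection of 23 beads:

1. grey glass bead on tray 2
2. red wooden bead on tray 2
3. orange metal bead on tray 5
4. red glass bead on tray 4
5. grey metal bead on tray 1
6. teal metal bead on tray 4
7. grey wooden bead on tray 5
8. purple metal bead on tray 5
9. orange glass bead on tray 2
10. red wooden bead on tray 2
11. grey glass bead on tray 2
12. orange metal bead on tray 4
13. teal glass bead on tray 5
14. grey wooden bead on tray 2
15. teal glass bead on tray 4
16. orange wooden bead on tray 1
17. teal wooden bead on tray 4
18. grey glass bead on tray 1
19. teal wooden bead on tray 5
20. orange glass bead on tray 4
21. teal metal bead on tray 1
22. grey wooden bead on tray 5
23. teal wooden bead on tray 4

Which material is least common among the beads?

Counts by material: wooden 9, glass 8, metal 6.
The minimum is 6, held uniquely by metal.

metal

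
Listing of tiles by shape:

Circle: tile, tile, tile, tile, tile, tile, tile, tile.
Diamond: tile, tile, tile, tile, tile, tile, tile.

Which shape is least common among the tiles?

diamond

Counts by shape: circle 8, diamond 7.
The minimum is 7, held uniquely by diamond.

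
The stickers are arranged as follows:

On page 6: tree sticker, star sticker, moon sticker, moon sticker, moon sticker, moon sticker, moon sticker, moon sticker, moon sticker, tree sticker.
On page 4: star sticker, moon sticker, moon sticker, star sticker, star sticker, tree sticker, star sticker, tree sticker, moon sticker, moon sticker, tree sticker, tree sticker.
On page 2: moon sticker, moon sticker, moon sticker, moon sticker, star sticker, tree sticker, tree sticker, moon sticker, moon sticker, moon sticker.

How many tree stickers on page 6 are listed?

2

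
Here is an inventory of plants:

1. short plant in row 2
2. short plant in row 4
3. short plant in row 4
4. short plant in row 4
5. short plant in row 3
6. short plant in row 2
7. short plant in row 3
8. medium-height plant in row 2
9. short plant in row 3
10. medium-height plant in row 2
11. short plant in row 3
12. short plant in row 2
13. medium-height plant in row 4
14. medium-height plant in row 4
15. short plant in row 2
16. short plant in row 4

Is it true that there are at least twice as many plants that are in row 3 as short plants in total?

plants in row 3: 4.
short plants: 12.
The claim requires 4 ≥ 2 × 12 = 24, which does not hold.

False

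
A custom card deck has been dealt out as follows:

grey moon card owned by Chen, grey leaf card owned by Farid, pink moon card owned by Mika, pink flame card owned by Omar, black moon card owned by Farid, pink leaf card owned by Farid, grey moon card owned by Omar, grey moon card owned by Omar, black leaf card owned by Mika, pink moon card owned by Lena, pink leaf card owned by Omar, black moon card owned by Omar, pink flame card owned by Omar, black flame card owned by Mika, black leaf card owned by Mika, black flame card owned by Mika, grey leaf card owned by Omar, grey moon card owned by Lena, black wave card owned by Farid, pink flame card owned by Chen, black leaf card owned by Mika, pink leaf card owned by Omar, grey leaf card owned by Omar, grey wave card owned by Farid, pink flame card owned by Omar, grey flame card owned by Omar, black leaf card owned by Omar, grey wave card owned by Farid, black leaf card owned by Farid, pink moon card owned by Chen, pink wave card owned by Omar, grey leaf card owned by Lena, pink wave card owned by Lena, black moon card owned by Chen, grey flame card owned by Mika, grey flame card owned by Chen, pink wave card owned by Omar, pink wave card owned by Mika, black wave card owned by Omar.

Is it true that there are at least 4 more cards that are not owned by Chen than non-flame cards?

cards that are not owned by Chen: 34.
non-flame cards: 30.
The claim requires 34 − 30 = 4 ≥ 4, which holds.

True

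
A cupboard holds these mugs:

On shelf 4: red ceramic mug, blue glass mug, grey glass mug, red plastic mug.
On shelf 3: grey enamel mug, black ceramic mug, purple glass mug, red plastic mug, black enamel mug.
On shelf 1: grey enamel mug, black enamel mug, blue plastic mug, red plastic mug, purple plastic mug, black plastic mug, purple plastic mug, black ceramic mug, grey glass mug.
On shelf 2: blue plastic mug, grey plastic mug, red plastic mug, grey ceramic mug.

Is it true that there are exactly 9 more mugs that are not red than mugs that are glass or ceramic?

There are 17 mugs that are not red.
There are 8 mugs that are glass or ceramic.
The claim requires 17 − 8 (= 9) to equal 9, which holds.

True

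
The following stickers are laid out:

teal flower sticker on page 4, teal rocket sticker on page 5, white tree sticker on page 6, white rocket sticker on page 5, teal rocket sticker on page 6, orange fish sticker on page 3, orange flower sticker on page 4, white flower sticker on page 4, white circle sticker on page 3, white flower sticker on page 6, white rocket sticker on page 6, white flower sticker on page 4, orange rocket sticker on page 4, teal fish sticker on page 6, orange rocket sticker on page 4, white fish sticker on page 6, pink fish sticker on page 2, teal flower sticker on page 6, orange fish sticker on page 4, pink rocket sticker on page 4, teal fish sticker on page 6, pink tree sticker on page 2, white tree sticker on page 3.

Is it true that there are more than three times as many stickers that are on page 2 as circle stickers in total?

False

|stickers on page 2| = 2.
|circle stickers| = 1.
The claim requires 2 > 3 × 1 = 3, which does not hold.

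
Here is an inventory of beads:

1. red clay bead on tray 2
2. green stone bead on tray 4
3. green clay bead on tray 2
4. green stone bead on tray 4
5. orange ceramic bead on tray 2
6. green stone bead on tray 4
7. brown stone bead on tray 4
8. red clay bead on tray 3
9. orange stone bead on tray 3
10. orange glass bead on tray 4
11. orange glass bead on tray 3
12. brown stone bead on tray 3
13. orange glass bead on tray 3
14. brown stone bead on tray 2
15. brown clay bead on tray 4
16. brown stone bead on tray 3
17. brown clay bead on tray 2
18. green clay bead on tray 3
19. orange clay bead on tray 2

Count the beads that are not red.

17

Total beads: 19; with the excluded value: 2; remaining 19 − 2 = 17.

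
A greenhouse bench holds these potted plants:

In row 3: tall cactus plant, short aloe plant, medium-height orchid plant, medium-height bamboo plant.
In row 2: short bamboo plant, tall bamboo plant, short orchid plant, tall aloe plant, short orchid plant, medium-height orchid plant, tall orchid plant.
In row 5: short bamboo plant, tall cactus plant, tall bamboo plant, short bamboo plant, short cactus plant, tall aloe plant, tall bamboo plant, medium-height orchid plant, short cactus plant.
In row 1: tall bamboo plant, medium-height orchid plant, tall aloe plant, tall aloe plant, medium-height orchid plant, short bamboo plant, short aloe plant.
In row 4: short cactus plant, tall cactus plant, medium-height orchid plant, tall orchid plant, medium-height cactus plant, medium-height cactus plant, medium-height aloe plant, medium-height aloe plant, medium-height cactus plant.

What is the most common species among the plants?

Counts by species: orchid 10, bamboo 9, cactus 9, aloe 8.
The maximum is 10, held uniquely by orchid.

orchid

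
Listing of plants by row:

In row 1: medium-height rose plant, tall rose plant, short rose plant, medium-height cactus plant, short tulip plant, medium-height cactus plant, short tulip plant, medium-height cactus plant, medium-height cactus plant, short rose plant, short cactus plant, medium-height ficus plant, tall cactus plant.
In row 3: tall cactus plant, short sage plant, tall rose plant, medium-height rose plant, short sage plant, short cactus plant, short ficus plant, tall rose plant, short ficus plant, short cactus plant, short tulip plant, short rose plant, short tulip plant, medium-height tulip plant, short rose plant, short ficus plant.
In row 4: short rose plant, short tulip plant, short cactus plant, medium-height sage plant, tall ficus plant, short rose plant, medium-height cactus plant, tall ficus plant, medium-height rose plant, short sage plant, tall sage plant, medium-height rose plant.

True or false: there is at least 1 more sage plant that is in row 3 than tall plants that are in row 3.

False

sage plants in row 3: 2.
tall plants in row 3: 3.
The claim requires 2 − 3 = -1 ≥ 1, which does not hold.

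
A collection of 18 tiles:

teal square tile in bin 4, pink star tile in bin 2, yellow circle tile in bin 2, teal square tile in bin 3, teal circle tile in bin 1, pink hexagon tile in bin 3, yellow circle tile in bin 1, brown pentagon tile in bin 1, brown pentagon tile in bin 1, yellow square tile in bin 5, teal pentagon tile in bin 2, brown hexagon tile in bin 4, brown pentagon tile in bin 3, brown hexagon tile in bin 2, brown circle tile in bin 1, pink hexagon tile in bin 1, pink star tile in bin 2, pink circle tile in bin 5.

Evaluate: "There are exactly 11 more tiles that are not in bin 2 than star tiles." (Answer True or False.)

There are 13 tiles that are not in bin 2.
There are 2 star tiles.
The claim requires 13 − 2 (= 11) to equal 11, which holds.

True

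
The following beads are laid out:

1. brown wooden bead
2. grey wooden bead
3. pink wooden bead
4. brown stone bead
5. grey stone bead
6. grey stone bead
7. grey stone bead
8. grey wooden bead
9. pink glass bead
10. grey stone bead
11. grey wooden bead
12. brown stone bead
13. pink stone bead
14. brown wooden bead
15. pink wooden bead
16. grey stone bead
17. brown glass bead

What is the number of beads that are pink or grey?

12

grey: 8; pink: 4; together 8 + 4 = 12.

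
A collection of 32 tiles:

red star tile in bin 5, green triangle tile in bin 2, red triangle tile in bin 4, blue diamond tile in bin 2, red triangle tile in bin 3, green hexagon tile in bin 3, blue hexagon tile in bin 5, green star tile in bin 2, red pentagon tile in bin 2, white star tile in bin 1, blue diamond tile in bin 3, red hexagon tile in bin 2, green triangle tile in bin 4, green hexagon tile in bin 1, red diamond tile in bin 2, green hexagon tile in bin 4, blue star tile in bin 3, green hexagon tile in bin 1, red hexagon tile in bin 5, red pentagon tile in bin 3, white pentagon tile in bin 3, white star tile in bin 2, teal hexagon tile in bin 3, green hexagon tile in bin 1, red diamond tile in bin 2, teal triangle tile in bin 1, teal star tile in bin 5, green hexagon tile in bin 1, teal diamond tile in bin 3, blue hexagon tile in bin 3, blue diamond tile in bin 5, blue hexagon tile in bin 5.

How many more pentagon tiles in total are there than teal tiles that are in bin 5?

pentagon tiles: 3.
teal tiles in bin 5: 1.
3 − 1 = 2.

2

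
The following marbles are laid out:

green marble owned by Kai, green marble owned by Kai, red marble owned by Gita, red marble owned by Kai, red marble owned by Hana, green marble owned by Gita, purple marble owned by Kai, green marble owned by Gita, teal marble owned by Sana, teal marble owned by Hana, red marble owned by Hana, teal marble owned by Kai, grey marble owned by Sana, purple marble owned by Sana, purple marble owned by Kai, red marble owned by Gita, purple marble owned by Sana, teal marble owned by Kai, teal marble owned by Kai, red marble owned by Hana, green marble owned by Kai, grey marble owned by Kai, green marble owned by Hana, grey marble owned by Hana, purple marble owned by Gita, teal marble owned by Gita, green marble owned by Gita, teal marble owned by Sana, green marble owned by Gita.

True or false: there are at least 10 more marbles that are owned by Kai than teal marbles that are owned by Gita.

marbles owned by Kai: 10.
teal marbles owned by Gita: 1.
The claim requires 10 − 1 = 9 ≥ 10, which does not hold.

False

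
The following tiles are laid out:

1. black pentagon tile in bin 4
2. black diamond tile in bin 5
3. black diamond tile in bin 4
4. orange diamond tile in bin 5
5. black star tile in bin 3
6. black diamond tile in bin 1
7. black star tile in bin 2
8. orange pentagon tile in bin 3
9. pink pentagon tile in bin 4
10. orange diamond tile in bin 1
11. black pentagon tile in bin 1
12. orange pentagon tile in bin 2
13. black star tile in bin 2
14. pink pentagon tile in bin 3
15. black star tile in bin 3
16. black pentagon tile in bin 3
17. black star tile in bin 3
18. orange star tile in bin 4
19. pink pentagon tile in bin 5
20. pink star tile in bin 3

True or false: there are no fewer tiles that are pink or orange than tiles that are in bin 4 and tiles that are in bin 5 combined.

There are 9 tiles that are pink or orange.
tiles in bin 4: 4; tiles in bin 5: 3; combined: 4 + 3 = 7.
The claim requires 9 ≥ 7, which holds.

True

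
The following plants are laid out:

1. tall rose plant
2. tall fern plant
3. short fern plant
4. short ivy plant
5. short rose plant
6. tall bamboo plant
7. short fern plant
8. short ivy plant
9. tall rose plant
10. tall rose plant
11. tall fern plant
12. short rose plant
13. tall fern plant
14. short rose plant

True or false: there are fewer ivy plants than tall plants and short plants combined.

|ivy plants| = 2.
tall plants: 7; short plants: 7; combined: 7 + 7 = 14.
The claim requires 2 < 14, which holds.

True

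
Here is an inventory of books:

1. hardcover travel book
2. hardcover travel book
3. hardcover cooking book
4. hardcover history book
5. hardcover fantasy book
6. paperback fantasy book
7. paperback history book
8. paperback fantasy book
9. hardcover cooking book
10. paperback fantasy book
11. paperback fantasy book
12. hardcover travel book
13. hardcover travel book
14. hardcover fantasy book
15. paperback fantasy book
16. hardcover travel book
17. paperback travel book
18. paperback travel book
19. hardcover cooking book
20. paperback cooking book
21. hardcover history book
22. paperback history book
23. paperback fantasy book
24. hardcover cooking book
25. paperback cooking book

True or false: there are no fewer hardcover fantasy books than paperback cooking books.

True

There are 2 hardcover fantasy books.
There are 2 paperback cooking books.
The claim requires 2 ≥ 2, which holds.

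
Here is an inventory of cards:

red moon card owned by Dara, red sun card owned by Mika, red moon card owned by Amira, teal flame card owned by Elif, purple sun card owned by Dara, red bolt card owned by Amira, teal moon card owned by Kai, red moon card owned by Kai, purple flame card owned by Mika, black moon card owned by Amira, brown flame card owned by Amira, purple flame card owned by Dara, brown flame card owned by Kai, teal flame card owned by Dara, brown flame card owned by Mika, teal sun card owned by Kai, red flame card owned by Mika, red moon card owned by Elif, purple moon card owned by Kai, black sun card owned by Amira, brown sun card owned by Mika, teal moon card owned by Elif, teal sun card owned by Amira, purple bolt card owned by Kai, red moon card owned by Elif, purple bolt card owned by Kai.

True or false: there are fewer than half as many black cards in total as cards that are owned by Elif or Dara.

True

There are 2 black cards.
Count of cards owned by Elif or Dara: 8.
The claim requires 2 × 2 = 4 < 8, which holds.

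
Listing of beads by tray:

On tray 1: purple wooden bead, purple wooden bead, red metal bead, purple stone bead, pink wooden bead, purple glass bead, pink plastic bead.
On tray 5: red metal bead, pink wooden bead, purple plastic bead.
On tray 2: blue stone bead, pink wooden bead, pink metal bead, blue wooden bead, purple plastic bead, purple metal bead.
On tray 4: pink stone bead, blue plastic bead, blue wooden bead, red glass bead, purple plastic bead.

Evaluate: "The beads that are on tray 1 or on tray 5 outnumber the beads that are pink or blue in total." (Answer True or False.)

beads on tray 1 or on tray 5: 10.
beads that are pink or blue: 10.
The claim requires 10 > 10, which does not hold.

False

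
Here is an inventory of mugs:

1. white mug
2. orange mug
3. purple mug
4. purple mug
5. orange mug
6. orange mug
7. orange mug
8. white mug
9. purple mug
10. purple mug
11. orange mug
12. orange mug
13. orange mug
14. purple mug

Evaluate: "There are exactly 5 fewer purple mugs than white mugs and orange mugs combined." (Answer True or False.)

purple mugs: 5.
white mugs: 2; orange mugs: 7; combined: 2 + 7 = 9.
The claim requires 9 − 5 (= 4) to equal 5, which does not hold.

False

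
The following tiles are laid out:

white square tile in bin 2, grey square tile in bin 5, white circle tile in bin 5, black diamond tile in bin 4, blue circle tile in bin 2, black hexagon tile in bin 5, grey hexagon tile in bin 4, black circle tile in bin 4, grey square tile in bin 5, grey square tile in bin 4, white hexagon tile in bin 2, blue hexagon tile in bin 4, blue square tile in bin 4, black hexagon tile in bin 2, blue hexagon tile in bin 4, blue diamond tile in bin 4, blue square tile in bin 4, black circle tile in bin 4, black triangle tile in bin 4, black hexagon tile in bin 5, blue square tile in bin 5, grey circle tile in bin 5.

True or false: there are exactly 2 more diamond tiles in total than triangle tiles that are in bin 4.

False

|diamond tiles| = 2.
|triangle tiles in bin 4| = 1.
The claim requires 2 − 1 (= 1) to equal 2, which does not hold.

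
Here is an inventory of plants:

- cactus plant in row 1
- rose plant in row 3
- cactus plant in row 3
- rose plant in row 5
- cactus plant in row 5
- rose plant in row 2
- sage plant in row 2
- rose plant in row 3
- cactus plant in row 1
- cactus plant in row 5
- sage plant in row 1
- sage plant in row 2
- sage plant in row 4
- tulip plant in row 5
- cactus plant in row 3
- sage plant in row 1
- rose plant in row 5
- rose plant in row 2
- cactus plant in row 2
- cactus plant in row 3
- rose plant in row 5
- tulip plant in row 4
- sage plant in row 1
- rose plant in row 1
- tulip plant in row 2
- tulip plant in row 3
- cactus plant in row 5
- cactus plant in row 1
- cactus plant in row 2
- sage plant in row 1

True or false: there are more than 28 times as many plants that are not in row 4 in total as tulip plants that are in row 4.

False

|plants that are not in row 4| = 28.
|tulip plants in row 4| = 1.
The claim requires 28 > 28 × 1 = 28, which does not hold.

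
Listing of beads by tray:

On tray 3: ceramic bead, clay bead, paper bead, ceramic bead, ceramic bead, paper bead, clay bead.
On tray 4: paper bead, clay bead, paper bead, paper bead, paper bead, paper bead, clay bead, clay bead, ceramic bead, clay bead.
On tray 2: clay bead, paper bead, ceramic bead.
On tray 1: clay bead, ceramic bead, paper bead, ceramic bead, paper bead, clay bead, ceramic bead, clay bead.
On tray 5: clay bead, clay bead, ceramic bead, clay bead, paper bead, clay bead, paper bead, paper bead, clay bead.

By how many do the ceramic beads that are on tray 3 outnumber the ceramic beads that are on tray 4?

ceramic beads on tray 3: 3.
ceramic beads on tray 4: 1.
3 − 1 = 2.

2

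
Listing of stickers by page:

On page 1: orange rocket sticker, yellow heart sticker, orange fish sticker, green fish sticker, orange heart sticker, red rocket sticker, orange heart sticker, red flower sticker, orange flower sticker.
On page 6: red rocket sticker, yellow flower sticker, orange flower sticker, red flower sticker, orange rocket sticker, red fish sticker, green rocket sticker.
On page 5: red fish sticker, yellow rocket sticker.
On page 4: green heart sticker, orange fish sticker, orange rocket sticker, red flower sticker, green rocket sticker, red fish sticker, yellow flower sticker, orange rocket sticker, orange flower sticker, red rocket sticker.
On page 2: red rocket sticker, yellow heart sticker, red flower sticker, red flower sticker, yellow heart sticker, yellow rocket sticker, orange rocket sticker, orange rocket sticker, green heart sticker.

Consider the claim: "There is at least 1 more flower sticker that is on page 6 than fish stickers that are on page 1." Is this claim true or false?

True

flower stickers on page 6: 3.
fish stickers on page 1: 2.
The claim requires 3 − 2 = 1 ≥ 1, which holds.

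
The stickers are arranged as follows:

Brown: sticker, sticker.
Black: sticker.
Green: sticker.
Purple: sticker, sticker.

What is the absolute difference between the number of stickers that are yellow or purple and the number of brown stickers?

stickers that are yellow or purple: 2. brown stickers: 2.
|2 − 2| = 2 − 2 = 0.

0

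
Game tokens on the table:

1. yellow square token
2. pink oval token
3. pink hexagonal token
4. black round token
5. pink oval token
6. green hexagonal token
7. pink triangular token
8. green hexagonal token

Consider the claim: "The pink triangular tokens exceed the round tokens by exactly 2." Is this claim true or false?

There is 1 pink triangular token.
There is 1 round token.
The claim requires 1 − 1 (= 0) to equal 2, which does not hold.

False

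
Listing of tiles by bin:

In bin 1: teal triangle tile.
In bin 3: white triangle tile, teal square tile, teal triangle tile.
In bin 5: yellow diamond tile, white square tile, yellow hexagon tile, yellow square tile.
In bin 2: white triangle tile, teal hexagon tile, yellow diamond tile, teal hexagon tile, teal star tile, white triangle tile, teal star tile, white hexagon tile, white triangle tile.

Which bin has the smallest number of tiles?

bin 1

Counts by bin: bin 2→9, bin 5→4, bin 3→3, bin 1→1.
The minimum is 1, held uniquely by bin 1.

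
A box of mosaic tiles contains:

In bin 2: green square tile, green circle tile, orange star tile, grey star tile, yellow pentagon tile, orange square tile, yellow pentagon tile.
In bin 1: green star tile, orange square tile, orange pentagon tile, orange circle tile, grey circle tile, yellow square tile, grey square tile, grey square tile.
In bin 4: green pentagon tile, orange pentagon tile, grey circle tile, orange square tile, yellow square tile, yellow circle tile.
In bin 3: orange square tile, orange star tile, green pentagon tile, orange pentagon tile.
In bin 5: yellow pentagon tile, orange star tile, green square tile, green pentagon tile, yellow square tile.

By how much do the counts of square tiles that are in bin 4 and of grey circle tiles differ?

square tiles in bin 4: 2. grey circle tiles: 2.
|2 − 2| = 2 − 2 = 0.

0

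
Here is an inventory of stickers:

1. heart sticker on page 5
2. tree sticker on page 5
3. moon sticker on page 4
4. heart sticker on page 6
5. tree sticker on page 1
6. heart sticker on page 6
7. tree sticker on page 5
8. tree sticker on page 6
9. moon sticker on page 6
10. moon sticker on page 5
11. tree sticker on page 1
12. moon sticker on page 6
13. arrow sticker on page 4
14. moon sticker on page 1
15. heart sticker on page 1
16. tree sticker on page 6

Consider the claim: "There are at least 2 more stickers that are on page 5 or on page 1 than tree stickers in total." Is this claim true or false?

stickers on page 5 or on page 1: 8.
tree stickers: 6.
The claim requires 8 − 6 = 2 ≥ 2, which holds.

True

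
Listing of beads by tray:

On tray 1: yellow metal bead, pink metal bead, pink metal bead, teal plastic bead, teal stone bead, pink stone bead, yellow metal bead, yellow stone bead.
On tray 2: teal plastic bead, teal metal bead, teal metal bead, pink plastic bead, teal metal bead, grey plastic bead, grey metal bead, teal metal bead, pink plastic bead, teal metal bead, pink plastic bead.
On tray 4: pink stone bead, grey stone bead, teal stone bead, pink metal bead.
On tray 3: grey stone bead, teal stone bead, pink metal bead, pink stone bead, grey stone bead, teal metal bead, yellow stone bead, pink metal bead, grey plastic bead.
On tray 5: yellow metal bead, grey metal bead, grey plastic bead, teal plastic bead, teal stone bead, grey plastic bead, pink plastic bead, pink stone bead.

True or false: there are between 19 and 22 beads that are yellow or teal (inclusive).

False

|beads that are yellow or teal| = 18.
The claim requires 19 ≤ 18 ≤ 22, which does not hold.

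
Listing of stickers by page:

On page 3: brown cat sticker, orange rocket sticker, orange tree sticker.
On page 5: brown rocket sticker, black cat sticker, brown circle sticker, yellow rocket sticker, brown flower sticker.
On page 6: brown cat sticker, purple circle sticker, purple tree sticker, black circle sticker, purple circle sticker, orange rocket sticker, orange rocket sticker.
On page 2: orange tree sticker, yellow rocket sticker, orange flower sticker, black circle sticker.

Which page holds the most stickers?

page 6

Counts by page: page 6→7, page 5→5, page 2→4, page 3→3.
The maximum is 7, held uniquely by page 6.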